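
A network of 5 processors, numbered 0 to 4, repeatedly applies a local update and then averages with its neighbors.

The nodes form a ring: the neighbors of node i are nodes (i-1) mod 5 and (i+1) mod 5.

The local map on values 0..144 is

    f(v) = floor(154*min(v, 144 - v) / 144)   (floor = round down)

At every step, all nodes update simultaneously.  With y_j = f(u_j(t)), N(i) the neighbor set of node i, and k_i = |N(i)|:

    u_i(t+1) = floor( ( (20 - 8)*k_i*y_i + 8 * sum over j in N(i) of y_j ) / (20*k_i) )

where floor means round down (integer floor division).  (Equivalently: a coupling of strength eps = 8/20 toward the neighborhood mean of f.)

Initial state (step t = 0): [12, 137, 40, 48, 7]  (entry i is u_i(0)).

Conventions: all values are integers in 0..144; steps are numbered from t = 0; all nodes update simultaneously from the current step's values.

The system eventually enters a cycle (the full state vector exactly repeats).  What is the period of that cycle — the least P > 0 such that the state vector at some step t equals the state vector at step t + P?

Answer: 2
Key observation: The state at step 29, [75, 75, 75, 75, 75], reappears at step 31 — and no state repeats earlier — so the cycle the system enters has period 2.

Derivation:
t=0: [12, 137, 40, 48, 7]
t=1: [10, 15, 36, 40, 16]
t=2: [12, 19, 34, 36, 20]
t=3: [15, 21, 33, 34, 22]
t=4: [18, 23, 32, 33, 24]
t=5: [21, 25, 32, 32, 25]
t=6: [23, 26, 32, 32, 26]
t=7: [25, 27, 32, 32, 27]
t=8: [26, 28, 32, 32, 28]
t=9: [27, 29, 33, 33, 29]
t=10: [29, 31, 34, 34, 31]
t=11: [31, 33, 35, 35, 33]
t=12: [33, 35, 36, 36, 35]
t=13: [35, 36, 37, 37, 36]
t=14: [37, 38, 38, 38, 38]
t=15: [39, 39, 40, 40, 39]
t=16: [41, 41, 41, 41, 41]
t=17: [43, 43, 43, 43, 43]
t=18: [45, 45, 45, 45, 45]
t=19: [48, 48, 48, 48, 48]
t=20: [51, 51, 51, 51, 51]
t=21: [54, 54, 54, 54, 54]
t=22: [57, 57, 57, 57, 57]
t=23: [60, 60, 60, 60, 60]
t=24: [64, 64, 64, 64, 64]
t=25: [68, 68, 68, 68, 68]
t=26: [72, 72, 72, 72, 72]
t=27: [77, 77, 77, 77, 77]
t=28: [71, 71, 71, 71, 71]
t=29: [75, 75, 75, 75, 75]
t=30: [73, 73, 73, 73, 73]
t=31: [75, 75, 75, 75, 75]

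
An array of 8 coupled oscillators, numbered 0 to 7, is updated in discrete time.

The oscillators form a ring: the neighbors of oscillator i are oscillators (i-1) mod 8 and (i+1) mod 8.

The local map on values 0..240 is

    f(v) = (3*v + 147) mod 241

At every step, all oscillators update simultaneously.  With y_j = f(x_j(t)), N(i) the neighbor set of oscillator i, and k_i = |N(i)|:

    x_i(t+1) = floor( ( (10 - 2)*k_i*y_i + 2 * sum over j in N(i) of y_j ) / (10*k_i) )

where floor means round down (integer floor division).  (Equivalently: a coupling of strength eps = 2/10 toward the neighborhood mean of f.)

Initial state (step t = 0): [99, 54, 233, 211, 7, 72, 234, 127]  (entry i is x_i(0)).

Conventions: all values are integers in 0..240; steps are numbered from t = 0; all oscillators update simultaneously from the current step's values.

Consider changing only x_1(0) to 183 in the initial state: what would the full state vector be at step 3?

Answer: [19, 58, 48, 20, 13, 68, 191, 30]
Key observation: This trace re-runs the system from the modified initial state.

Derivation:
t=0: [99, 183, 233, 211, 7, 72, 234, 127]
t=1: [188, 203, 125, 74, 152, 127, 117, 69]
t=2: [197, 53, 48, 118, 114, 50, 28, 114]
t=3: [19, 58, 48, 20, 13, 68, 191, 30]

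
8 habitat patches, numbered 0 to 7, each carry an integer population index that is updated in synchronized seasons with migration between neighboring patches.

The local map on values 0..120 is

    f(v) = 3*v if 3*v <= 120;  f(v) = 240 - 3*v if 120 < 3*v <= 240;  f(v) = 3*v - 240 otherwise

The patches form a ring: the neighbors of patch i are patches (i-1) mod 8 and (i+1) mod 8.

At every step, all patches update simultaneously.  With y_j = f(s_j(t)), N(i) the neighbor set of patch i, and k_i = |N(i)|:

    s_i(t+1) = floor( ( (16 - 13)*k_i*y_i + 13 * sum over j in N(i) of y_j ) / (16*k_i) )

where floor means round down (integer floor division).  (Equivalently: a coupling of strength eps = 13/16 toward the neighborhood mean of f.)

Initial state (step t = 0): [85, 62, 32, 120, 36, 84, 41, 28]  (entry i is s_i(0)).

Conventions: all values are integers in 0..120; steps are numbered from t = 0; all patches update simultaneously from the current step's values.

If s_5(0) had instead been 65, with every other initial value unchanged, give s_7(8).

Answer: s_7(8) = 34
Key observation: This trace re-runs the system from the modified initial state.

Derivation:
t=0: [85, 62, 32, 120, 36, 65, 41, 28]
t=1: [58, 55, 88, 105, 87, 99, 74, 69]
t=2: [56, 50, 65, 32, 57, 26, 39, 40]
t=3: [98, 64, 84, 64, 83, 90, 102, 99]
t=4: [52, 35, 41, 17, 33, 36, 47, 59]
t=5: [84, 101, 85, 97, 83, 100, 88, 86]
t=6: [35, 22, 49, 19, 46, 24, 36, 18]
t=7: [68, 92, 67, 89, 71, 98, 71, 96]
t=8: [40, 37, 32, 31, 37, 32, 46, 34]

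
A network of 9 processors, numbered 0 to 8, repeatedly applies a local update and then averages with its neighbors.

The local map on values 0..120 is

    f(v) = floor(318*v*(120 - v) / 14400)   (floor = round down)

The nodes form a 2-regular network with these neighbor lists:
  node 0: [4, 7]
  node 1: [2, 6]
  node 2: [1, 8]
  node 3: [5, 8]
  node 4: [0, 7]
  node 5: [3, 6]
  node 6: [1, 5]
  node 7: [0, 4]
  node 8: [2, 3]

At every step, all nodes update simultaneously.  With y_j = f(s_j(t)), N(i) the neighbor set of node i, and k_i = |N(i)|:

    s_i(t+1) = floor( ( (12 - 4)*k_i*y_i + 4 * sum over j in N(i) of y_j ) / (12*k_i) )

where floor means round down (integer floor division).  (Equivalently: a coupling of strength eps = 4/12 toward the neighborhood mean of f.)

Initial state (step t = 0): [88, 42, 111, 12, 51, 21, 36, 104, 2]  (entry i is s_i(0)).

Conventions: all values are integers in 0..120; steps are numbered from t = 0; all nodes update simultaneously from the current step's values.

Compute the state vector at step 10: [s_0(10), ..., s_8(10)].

Simulating step by step:
t=0: [88, 42, 111, 12, 51, 21, 36, 104, 2]
t=1: [60, 62, 27, 27, 67, 45, 63, 47, 11]
t=2: [78, 75, 54, 53, 77, 71, 78, 76, 35]
t=3: [72, 74, 75, 75, 72, 75, 73, 72, 69]
t=4: [76, 74, 74, 74, 76, 74, 74, 76, 76]
t=5: [73, 75, 74, 74, 73, 75, 75, 73, 73]
t=6: [75, 74, 74, 74, 75, 74, 74, 75, 75]
t=7: [74, 75, 74, 74, 74, 75, 75, 74, 74]
t=8: [75, 74, 74, 74, 75, 74, 74, 75, 75]
t=9: [74, 75, 74, 74, 74, 75, 75, 74, 74]
t=10: [75, 74, 74, 74, 75, 74, 74, 75, 75]

Answer: [75, 74, 74, 74, 75, 74, 74, 75, 75]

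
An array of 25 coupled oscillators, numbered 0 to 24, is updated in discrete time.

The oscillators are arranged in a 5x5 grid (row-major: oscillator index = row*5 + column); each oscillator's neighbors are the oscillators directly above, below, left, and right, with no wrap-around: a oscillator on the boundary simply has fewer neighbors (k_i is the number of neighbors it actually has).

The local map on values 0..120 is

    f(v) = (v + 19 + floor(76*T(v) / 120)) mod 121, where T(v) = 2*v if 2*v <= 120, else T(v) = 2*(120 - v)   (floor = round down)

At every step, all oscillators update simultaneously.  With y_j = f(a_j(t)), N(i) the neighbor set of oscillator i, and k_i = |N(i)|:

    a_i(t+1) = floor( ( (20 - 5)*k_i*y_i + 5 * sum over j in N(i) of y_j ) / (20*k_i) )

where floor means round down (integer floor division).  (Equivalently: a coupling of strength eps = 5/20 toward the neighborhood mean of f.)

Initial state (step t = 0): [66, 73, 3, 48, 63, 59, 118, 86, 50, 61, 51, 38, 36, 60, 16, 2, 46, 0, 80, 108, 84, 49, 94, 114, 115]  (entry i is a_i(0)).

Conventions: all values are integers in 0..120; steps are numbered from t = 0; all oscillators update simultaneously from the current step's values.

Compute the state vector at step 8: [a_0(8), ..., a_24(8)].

Answer: [81, 81, 83, 87, 84, 82, 84, 84, 83, 77, 87, 39, 38, 81, 53, 86, 89, 87, 84, 79, 87, 43, 86, 83, 85]

Derivation:
t=0: [66, 73, 3, 48, 63, 59, 118, 86, 50, 61, 51, 38, 36, 60, 16, 2, 46, 0, 80, 108, 84, 49, 94, 114, 115]
t=1: [31, 28, 24, 10, 29, 28, 25, 29, 14, 33, 23, 87, 86, 37, 48, 20, 11, 23, 26, 24, 24, 11, 21, 20, 19]
t=2: [87, 81, 72, 48, 79, 81, 73, 77, 57, 81, 67, 33, 37, 86, 26, 63, 45, 66, 77, 66, 68, 47, 64, 65, 63]
t=3: [26, 28, 27, 11, 25, 28, 33, 33, 25, 32, 36, 80, 87, 34, 65, 30, 10, 34, 29, 35, 27, 8, 29, 31, 32]
t=4: [78, 82, 78, 51, 73, 84, 87, 86, 76, 83, 91, 37, 39, 85, 47, 83, 46, 86, 86, 90, 75, 44, 81, 88, 91]
t=5: [28, 28, 27, 17, 27, 26, 31, 32, 27, 25, 31, 86, 91, 30, 9, 25, 18, 30, 26, 24, 40, 93, 35, 26, 25]
t=6: [81, 82, 79, 62, 76, 79, 84, 85, 79, 72, 81, 36, 37, 79, 48, 77, 57, 81, 78, 70, 94, 40, 89, 78, 75]
t=7: [28, 27, 28, 31, 29, 27, 31, 31, 28, 27, 34, 86, 87, 31, 11, 28, 36, 32, 29, 28, 35, 88, 33, 28, 30]
t=8: [81, 81, 83, 87, 84, 82, 84, 84, 83, 77, 87, 39, 38, 81, 53, 86, 89, 87, 84, 79, 87, 43, 86, 83, 85]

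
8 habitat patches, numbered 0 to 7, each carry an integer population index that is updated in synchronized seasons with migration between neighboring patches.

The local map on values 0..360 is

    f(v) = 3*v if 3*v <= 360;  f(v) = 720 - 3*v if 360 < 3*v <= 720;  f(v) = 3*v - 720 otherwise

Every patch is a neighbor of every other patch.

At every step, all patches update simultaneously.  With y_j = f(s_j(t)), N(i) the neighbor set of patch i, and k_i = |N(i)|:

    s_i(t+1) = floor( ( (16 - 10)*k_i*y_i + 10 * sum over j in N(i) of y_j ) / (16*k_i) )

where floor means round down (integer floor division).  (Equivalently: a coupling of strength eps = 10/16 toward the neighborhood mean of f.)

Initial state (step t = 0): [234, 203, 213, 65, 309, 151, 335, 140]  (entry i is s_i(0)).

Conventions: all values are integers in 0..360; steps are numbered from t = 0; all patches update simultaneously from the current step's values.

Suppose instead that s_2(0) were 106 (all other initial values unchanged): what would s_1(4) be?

Answer: s_1(4) = 54
Key observation: This trace re-runs the system from the modified initial state.

Derivation:
t=0: [234, 203, 106, 65, 309, 151, 335, 140]
t=1: [157, 183, 242, 207, 211, 228, 233, 237]
t=2: [131, 109, 62, 88, 85, 70, 66, 63]
t=3: [268, 268, 227, 250, 247, 234, 231, 228]
t=4: [54, 54, 41, 38, 36, 35, 37, 40]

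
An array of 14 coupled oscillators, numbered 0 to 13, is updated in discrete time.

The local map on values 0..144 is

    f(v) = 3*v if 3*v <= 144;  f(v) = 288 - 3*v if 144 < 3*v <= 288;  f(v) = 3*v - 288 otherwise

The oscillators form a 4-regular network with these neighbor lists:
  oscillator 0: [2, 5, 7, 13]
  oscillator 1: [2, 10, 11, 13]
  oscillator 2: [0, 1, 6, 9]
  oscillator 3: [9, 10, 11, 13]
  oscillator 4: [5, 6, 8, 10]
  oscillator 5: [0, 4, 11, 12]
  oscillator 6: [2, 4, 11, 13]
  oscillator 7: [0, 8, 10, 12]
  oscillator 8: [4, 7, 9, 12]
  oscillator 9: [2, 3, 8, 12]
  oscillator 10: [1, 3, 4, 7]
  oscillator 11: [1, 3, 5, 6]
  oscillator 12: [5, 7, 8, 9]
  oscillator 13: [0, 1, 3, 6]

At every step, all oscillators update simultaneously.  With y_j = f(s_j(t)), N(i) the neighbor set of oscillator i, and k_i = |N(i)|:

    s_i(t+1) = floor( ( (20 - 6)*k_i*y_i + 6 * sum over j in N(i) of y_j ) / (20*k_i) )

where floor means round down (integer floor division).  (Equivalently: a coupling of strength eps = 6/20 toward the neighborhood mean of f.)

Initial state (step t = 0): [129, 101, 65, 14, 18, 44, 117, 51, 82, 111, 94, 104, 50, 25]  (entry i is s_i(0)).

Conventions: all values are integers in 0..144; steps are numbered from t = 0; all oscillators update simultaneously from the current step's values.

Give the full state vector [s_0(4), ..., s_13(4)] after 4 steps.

Answer: [37, 94, 33, 128, 114, 69, 63, 38, 129, 120, 93, 74, 124, 116]

Derivation:
t=0: [129, 101, 65, 14, 18, 44, 117, 51, 82, 111, 94, 104, 50, 25]
t=1: [101, 25, 81, 40, 56, 116, 62, 115, 57, 55, 22, 35, 123, 68]
t=2: [28, 75, 55, 112, 109, 66, 97, 60, 110, 113, 74, 100, 83, 82]
t=3: [86, 62, 101, 46, 42, 76, 18, 92, 47, 54, 65, 23, 49, 44]
t=4: [37, 94, 33, 128, 114, 69, 63, 38, 129, 120, 93, 74, 124, 116]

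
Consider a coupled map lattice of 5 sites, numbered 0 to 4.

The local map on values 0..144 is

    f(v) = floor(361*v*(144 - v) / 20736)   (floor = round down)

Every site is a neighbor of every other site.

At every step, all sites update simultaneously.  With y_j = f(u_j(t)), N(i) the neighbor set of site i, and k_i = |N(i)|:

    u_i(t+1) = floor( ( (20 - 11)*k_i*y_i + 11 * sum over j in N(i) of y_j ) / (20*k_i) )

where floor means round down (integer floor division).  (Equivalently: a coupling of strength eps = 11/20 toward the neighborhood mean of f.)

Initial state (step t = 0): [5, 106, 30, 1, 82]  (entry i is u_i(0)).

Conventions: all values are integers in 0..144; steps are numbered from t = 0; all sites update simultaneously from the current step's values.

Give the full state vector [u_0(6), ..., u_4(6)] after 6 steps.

Answer: [86, 86, 86, 86, 86]

Derivation:
t=0: [5, 106, 30, 1, 82]
t=1: [35, 53, 50, 32, 59]
t=2: [72, 78, 77, 71, 79]
t=3: [89, 89, 89, 89, 89]
t=4: [85, 85, 85, 85, 85]
t=5: [87, 87, 87, 87, 87]
t=6: [86, 86, 86, 86, 86]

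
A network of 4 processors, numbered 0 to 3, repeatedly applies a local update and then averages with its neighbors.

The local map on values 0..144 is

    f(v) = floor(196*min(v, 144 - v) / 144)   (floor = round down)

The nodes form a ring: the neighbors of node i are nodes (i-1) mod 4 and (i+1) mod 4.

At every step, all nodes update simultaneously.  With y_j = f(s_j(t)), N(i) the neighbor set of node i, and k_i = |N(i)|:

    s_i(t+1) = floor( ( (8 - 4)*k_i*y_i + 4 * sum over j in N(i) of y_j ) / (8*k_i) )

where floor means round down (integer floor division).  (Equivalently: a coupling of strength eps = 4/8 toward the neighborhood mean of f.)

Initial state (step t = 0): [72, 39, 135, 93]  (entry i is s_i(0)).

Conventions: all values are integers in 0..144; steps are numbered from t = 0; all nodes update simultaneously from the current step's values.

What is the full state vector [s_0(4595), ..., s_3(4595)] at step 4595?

Simulating step by step:
t=0: [72, 39, 135, 93]
t=1: [79, 54, 36, 62]
t=2: [83, 70, 63, 76]
t=3: [88, 89, 89, 88]
t=4: [75, 74, 74, 75]
t=5: [93, 94, 94, 93]
t=6: [68, 68, 68, 68]
t=7: [92, 92, 92, 92]
t=8: [70, 70, 70, 70]
t=9: [95, 95, 95, 95]
t=10: [66, 66, 66, 66]
t=11: [89, 89, 89, 89]
t=12: [74, 74, 74, 74]
t=13: [95, 95, 95, 95]

Answer: [89, 89, 89, 89]
Key observation: The state at step 9, [95, 95, 95, 95], reappears at step 13: the system is in a cycle of period 4 from step 9 on.  Therefore the state at step 4595 equals the state at step 9 + ((4595 - 9) mod 4) = 11, which is [89, 89, 89, 89].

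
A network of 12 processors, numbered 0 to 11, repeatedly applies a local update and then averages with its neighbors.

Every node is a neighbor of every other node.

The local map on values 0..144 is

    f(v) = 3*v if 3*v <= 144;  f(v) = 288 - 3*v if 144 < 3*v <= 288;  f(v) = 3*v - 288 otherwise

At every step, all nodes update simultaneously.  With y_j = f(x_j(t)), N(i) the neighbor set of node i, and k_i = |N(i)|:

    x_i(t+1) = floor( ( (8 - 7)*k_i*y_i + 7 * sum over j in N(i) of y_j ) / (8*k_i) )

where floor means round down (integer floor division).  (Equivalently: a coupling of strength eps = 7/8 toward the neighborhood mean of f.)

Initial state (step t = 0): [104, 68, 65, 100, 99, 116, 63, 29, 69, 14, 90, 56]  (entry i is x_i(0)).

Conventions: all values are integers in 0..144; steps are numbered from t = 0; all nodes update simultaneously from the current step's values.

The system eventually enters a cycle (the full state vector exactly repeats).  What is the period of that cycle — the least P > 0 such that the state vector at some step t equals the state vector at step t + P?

Simulating step by step:
t=0: [104, 68, 65, 100, 99, 116, 63, 29, 69, 14, 90, 56]
t=1: [59, 61, 62, 58, 58, 60, 62, 61, 61, 59, 58, 63]
t=2: [107, 107, 107, 107, 107, 107, 107, 107, 107, 107, 107, 107]
t=3: [33, 33, 33, 33, 33, 33, 33, 33, 33, 33, 33, 33]
t=4: [99, 99, 99, 99, 99, 99, 99, 99, 99, 99, 99, 99]
t=5: [9, 9, 9, 9, 9, 9, 9, 9, 9, 9, 9, 9]
t=6: [27, 27, 27, 27, 27, 27, 27, 27, 27, 27, 27, 27]
t=7: [81, 81, 81, 81, 81, 81, 81, 81, 81, 81, 81, 81]
t=8: [45, 45, 45, 45, 45, 45, 45, 45, 45, 45, 45, 45]
t=9: [135, 135, 135, 135, 135, 135, 135, 135, 135, 135, 135, 135]
t=10: [117, 117, 117, 117, 117, 117, 117, 117, 117, 117, 117, 117]
t=11: [63, 63, 63, 63, 63, 63, 63, 63, 63, 63, 63, 63]
t=12: [99, 99, 99, 99, 99, 99, 99, 99, 99, 99, 99, 99]

Answer: 8
Key observation: The state at step 4, [99, 99, 99, 99, 99, 99, 99, 99, 99, 99, 99, 99], reappears at step 12 — and no state repeats earlier — so the cycle the system enters has period 8.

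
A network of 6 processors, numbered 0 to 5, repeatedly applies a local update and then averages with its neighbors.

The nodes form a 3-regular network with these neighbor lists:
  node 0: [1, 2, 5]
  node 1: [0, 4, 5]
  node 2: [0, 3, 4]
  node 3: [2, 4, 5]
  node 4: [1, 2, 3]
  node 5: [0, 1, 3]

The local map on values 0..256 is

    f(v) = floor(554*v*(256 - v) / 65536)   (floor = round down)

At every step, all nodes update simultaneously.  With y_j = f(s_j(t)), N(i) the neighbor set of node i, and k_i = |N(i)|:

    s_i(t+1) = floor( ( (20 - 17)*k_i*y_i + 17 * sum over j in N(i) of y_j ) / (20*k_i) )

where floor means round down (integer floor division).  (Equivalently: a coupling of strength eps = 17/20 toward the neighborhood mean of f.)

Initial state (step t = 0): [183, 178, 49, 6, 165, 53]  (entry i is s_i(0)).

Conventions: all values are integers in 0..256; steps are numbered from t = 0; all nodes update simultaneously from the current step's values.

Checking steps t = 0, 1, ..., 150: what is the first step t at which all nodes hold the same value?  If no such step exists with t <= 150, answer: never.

Simulating step by step:
t=0: [183, 178, 49, 6, 165, 53]  (not all equal)
t=1: [99, 110, 83, 87, 79, 81]  (not all equal)
t=2: [125, 124, 123, 120, 125, 128]  (not all equal)
t=3: [138, 138, 137, 137, 137, 137]  (not all equal)
t=4: [137, 137, 137, 137, 137, 137]  (all equal)

Answer: 4
Key observation: Synchronization is absorbing here: once all nodes are equal they stay equal, and step 4 is the first all-equal step.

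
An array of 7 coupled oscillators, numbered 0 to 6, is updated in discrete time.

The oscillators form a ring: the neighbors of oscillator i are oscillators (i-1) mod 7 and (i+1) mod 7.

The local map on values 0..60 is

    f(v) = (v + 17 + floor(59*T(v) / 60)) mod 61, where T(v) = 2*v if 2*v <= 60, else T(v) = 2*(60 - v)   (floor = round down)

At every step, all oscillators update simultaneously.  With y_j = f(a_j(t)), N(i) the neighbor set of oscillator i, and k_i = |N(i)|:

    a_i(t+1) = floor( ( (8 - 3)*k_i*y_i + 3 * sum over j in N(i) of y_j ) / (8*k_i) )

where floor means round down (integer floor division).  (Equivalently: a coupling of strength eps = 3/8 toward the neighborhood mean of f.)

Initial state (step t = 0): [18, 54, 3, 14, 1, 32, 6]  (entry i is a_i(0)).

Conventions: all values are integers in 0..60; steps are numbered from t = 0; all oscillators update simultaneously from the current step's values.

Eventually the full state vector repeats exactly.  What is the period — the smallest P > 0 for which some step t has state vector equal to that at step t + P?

Answer: 2
Key observation: The state at step 11, [37, 36, 36, 36, 36, 37, 37], reappears at step 13 — and no state repeats earlier — so the cycle the system enters has period 2.

Derivation:
t=0: [18, 54, 3, 14, 1, 32, 6]
t=1: [15, 19, 30, 44, 30, 36, 31]
t=2: [10, 15, 36, 36, 41, 41, 34]
t=3: [36, 15, 31, 38, 34, 35, 40]
t=4: [30, 15, 34, 39, 40, 39, 36]
t=5: [35, 16, 32, 36, 35, 36, 39]
t=6: [32, 17, 34, 39, 39, 38, 37]
t=7: [35, 19, 33, 36, 36, 37, 38]
t=8: [34, 22, 35, 39, 38, 38, 37]
t=9: [36, 28, 35, 36, 36, 37, 38]
t=10: [38, 39, 39, 39, 38, 38, 37]
t=11: [37, 36, 36, 36, 36, 37, 37]
t=12: [38, 38, 39, 39, 38, 38, 38]
t=13: [37, 36, 36, 36, 36, 37, 37]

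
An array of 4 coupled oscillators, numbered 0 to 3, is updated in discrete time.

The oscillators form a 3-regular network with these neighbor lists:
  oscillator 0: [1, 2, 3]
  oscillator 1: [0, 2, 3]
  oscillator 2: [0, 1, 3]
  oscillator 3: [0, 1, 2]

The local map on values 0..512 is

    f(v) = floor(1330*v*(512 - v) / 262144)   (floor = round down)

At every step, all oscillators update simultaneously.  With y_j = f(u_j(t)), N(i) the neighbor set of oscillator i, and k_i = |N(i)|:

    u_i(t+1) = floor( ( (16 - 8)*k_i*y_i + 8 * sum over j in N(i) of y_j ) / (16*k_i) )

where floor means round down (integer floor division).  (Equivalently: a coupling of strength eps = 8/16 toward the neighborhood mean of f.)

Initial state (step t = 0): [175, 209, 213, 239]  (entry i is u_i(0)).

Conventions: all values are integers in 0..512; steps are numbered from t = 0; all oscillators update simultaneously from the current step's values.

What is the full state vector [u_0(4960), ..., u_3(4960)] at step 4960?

Answer: [314, 314, 314, 314]
Key observation: The state at step 4, [314, 314, 314, 314], reappears at step 6: the system is in a cycle of period 2 from step 4 on.  Therefore the state at step 4960 equals the state at step 4 + ((4960 - 4) mod 2) = 4, which is [314, 314, 314, 314].

Derivation:
t=0: [175, 209, 213, 239]
t=1: [312, 319, 320, 322]
t=2: [313, 312, 311, 311]
t=3: [316, 316, 316, 316]
t=4: [314, 314, 314, 314]
t=5: [315, 315, 315, 315]
t=6: [314, 314, 314, 314]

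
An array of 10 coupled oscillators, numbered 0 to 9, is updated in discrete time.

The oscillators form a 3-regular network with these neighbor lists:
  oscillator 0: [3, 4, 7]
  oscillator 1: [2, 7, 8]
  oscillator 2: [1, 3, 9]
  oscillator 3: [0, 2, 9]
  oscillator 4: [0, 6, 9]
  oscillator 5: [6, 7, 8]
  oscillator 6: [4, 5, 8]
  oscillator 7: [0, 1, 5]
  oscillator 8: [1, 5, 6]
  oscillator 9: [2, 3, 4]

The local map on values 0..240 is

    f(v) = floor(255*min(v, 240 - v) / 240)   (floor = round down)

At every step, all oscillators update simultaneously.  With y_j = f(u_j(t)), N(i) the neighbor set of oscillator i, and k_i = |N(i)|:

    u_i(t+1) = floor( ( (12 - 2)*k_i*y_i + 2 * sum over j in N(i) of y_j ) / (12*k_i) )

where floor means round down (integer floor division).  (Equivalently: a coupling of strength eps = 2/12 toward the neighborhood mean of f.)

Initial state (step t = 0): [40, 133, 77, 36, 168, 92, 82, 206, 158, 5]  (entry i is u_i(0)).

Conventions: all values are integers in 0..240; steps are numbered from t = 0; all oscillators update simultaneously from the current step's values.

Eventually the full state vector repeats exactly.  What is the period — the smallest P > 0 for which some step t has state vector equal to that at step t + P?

Simulating step by step:
t=0: [40, 133, 77, 36, 168, 92, 82, 206, 158, 5]
t=1: [43, 105, 76, 38, 70, 92, 86, 44, 89, 15]
t=2: [46, 104, 75, 41, 70, 93, 90, 52, 94, 23]
t=3: [49, 104, 75, 44, 70, 95, 94, 60, 99, 30]
t=4: [53, 105, 76, 47, 71, 98, 98, 67, 104, 36]
t=5: [57, 107, 77, 50, 73, 102, 102, 74, 109, 43]
t=6: [61, 109, 79, 54, 76, 106, 106, 80, 114, 49]
t=7: [65, 111, 81, 58, 79, 111, 110, 87, 119, 55]
t=8: [70, 114, 84, 62, 82, 116, 114, 93, 124, 61]
t=9: [75, 118, 88, 66, 86, 121, 119, 99, 122, 66]
t=10: [80, 122, 92, 71, 91, 124, 124, 105, 125, 72]
t=11: [86, 122, 96, 76, 95, 122, 121, 111, 122, 78]
t=12: [92, 123, 100, 81, 99, 124, 124, 116, 125, 84]
t=13: [98, 122, 104, 87, 104, 122, 121, 121, 122, 90]
t=14: [104, 124, 109, 93, 109, 125, 125, 124, 125, 96]
t=15: [110, 122, 113, 99, 114, 122, 121, 122, 122, 103]
t=16: [116, 124, 118, 106, 120, 125, 125, 124, 125, 110]
t=17: [122, 123, 123, 113, 125, 122, 122, 122, 122, 116]
t=18: [124, 124, 123, 120, 122, 125, 124, 124, 124, 122]
t=19: [123, 123, 124, 126, 124, 122, 123, 122, 122, 125]
t=20: [123, 124, 122, 121, 123, 124, 124, 124, 124, 122]
t=21: [124, 123, 124, 125, 124, 123, 123, 123, 123, 125]
t=22: [123, 123, 122, 122, 123, 124, 123, 123, 124, 122]
t=23: [124, 124, 124, 124, 124, 123, 123, 123, 123, 124]
t=24: [123, 123, 123, 123, 123, 124, 123, 123, 123, 123]
t=25: [124, 124, 124, 124, 124, 123, 123, 123, 123, 124]

Answer: 2
Key observation: The state at step 23, [124, 124, 124, 124, 124, 123, 123, 123, 123, 124], reappears at step 25 — and no state repeats earlier — so the cycle the system enters has period 2.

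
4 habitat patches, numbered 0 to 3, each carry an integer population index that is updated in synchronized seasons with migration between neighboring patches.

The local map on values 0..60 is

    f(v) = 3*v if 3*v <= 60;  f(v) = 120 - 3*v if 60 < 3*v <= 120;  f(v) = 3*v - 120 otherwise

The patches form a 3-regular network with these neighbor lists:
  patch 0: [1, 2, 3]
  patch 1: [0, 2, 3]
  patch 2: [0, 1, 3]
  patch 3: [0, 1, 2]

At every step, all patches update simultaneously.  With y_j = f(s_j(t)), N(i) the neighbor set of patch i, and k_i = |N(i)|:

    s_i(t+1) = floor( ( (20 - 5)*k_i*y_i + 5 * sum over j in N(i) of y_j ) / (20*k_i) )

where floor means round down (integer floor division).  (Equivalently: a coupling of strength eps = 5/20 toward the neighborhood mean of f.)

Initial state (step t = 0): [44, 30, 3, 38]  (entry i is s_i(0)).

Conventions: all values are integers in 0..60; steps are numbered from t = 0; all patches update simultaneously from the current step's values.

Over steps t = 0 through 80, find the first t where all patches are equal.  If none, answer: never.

Simulating step by step:
t=0: [44, 30, 3, 38]  (not all equal)
t=1: [12, 24, 10, 8]  (not all equal)
t=2: [35, 43, 31, 27]  (not all equal)
t=3: [17, 13, 25, 33]  (not all equal)
t=4: [47, 39, 43, 27]  (not all equal)
t=5: [20, 8, 12, 32]  (not all equal)
t=6: [52, 28, 36, 28]  (not all equal)
t=7: [34, 34, 18, 34]  (not all equal)
t=8: [21, 21, 45, 21]  (not all equal)
t=9: [53, 53, 25, 53]  (not all equal)
t=10: [39, 39, 43, 39]  (not all equal)
t=11: [3, 3, 7, 3]  (not all equal)
t=12: [10, 10, 18, 10]  (not all equal)
t=13: [32, 32, 48, 32]  (not all equal)
t=14: [24, 24, 24, 24]  (all equal)

Answer: 14
Key observation: Synchronization is absorbing here: once all patches are equal they stay equal, and step 14 is the first all-equal step.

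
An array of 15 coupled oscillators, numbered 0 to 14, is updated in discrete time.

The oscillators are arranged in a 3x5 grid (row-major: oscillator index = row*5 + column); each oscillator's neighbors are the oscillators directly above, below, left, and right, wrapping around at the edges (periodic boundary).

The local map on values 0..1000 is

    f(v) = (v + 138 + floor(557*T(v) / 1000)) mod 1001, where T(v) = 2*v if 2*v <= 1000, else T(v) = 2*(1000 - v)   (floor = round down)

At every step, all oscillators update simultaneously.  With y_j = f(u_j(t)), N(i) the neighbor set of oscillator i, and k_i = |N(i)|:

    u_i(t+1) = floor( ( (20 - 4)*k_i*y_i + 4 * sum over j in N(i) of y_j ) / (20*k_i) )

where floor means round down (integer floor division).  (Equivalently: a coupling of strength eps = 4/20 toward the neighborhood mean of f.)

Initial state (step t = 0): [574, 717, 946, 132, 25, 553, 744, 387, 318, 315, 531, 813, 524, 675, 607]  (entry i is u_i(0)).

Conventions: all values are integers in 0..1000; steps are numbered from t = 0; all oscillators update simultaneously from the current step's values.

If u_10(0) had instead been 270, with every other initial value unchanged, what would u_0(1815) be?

Answer: u_0(1815) = 211
Key observation: The state at step 11, [211, 188, 210, 208, 209, 234, 210, 579, 573, 587, 598, 212, 210, 208, 234], reappears at step 15: the system is in a cycle of period 4 from step 11 on.  Therefore the state at step 1815 equals the state at step 11 + ((1815 - 11) mod 4) = 11, which is [211, 188, 210, 208, 209, 234, 210, 579, 573, 587, 598, 212, 210, 208, 234].

Derivation:
t=0: [574, 717, 946, 132, 25, 553, 744, 387, 318, 315, 270, 813, 524, 675, 607]
t=1: [210, 167, 201, 399, 231, 242, 206, 830, 765, 710, 601, 188, 224, 219, 238]
t=2: [562, 505, 561, 882, 619, 594, 549, 220, 225, 239, 265, 520, 581, 599, 591]
t=3: [211, 192, 206, 178, 202, 232, 208, 541, 569, 572, 595, 215, 205, 202, 231]
t=4: [563, 550, 549, 505, 547, 578, 559, 246, 221, 248, 267, 567, 552, 546, 575]
t=5: [211, 187, 211, 212, 211, 234, 210, 584, 569, 587, 598, 212, 211, 208, 235]
t=6: [563, 543, 561, 565, 566, 582, 561, 243, 225, 249, 267, 562, 563, 561, 583]
t=7: [211, 188, 210, 207, 209, 234, 210, 579, 574, 589, 598, 212, 209, 208, 234]
t=8: [563, 544, 558, 556, 561, 582, 561, 243, 223, 247, 267, 562, 559, 560, 581]
t=9: [211, 187, 210, 208, 210, 233, 210, 579, 571, 586, 598, 212, 210, 207, 234]
t=10: [563, 543, 558, 557, 563, 580, 561, 243, 224, 248, 267, 562, 561, 558, 581]
t=11: [211, 188, 210, 208, 209, 234, 210, 579, 573, 587, 598, 212, 210, 208, 234]
t=12: [563, 544, 558, 557, 562, 582, 561, 243, 224, 248, 267, 562, 561, 560, 581]
t=13: [211, 187, 210, 208, 209, 234, 210, 579, 573, 587, 598, 212, 210, 208, 234]
t=14: [563, 543, 558, 557, 562, 582, 561, 243, 224, 248, 267, 562, 561, 560, 581]
t=15: [211, 188, 210, 208, 209, 234, 210, 579, 573, 587, 598, 212, 210, 208, 234]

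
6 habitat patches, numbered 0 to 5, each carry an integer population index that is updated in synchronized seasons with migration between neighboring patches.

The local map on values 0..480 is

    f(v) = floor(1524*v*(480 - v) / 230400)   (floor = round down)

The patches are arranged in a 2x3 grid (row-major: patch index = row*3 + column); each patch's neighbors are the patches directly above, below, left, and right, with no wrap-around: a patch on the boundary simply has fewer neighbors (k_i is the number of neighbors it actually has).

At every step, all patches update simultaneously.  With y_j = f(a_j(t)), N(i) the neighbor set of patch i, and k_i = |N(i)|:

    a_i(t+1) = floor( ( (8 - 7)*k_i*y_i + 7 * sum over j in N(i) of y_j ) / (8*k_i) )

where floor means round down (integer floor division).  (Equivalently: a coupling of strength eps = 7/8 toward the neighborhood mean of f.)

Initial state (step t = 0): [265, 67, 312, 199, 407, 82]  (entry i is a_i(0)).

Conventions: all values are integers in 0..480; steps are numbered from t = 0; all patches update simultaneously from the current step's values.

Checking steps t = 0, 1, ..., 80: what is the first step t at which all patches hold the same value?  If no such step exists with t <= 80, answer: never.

Answer: 8
Key observation: Synchronization is absorbing here: once all patches are equal they stay equal, and step 8 is the first all-equal step.

Derivation:
t=0: [265, 67, 312, 199, 407, 82]  (not all equal)
t=1: [288, 290, 217, 296, 248, 264]  (not all equal)
t=2: [362, 372, 371, 370, 368, 378]  (not all equal)
t=3: [268, 272, 260, 276, 264, 267]  (not all equal)
t=4: [373, 376, 375, 375, 374, 377]  (not all equal)
t=5: [259, 261, 257, 262, 258, 260]  (not all equal)
t=6: [377, 378, 378, 377, 377, 378]  (not all equal)
t=7: [255, 255, 255, 256, 255, 255]  (not all equal)
t=8: [379, 379, 379, 379, 379, 379]  (all equal)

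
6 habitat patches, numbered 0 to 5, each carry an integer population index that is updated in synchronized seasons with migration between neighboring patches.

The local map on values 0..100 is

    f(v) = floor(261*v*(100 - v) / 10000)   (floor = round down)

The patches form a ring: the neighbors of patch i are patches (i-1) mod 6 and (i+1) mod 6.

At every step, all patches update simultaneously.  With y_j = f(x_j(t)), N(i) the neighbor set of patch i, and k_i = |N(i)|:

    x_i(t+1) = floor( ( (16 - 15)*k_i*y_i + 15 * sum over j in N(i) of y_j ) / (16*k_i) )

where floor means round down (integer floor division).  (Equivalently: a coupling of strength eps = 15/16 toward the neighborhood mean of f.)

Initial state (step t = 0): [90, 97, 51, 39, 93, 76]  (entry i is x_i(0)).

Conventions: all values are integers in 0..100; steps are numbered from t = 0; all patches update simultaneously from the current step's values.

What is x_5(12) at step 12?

Answer: x_5(12) = 61

Derivation:
t=0: [90, 97, 51, 39, 93, 76]
t=1: [26, 41, 36, 41, 52, 21]
t=2: [52, 55, 62, 62, 53, 56]
t=3: [64, 63, 62, 62, 62, 64]
t=4: [60, 60, 60, 61, 60, 60]
t=5: [62, 62, 62, 62, 62, 62]
t=6: [61, 61, 61, 61, 61, 61]
t=7: [62, 62, 62, 62, 62, 62]
t=8: [61, 61, 61, 61, 61, 61]
t=9: [62, 62, 62, 62, 62, 62]
t=10: [61, 61, 61, 61, 61, 61]
t=11: [62, 62, 62, 62, 62, 62]
t=12: [61, 61, 61, 61, 61, 61]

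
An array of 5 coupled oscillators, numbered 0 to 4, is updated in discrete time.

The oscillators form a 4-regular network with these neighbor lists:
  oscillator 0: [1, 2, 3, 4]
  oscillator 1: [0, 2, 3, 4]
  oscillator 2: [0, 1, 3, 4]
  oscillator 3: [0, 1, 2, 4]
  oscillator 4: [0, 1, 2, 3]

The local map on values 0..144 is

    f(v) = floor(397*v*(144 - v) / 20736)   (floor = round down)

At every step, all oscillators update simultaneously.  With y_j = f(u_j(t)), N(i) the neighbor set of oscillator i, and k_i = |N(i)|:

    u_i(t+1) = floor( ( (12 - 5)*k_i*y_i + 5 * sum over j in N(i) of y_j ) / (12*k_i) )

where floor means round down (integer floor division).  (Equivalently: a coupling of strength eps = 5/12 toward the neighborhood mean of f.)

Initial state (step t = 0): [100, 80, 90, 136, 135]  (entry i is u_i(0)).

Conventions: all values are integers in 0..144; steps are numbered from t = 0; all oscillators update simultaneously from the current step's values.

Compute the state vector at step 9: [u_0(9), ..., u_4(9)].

Simulating step by step:
t=0: [100, 80, 90, 136, 135]
t=1: [73, 80, 77, 42, 44]
t=2: [95, 94, 94, 87, 88]
t=3: [90, 90, 90, 92, 92]
t=4: [92, 92, 92, 91, 91]
t=5: [91, 91, 91, 91, 91]
t=6: [92, 92, 92, 92, 92]
t=7: [91, 91, 91, 91, 91]
t=8: [92, 92, 92, 92, 92]
t=9: [91, 91, 91, 91, 91]

Answer: [91, 91, 91, 91, 91]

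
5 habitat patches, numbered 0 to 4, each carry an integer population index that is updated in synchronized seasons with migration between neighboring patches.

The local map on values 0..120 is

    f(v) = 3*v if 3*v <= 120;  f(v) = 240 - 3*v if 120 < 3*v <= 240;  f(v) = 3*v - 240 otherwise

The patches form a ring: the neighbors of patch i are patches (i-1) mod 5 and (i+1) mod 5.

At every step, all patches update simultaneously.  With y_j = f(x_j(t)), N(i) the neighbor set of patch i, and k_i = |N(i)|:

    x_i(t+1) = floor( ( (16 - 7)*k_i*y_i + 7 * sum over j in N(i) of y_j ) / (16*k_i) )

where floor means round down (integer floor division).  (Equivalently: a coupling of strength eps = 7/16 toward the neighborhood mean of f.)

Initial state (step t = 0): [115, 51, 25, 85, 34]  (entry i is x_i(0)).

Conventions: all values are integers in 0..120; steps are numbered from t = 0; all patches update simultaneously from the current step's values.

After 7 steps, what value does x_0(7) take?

Answer: x_0(7) = 32

Derivation:
t=0: [115, 51, 25, 85, 34]
t=1: [100, 88, 64, 47, 83]
t=2: [40, 37, 53, 68, 39]
t=3: [117, 106, 77, 63, 99]
t=4: [91, 70, 33, 43, 67]
t=5: [33, 45, 86, 92, 53]
t=6: [96, 84, 40, 41, 75]
t=7: [32, 43, 95, 95, 44]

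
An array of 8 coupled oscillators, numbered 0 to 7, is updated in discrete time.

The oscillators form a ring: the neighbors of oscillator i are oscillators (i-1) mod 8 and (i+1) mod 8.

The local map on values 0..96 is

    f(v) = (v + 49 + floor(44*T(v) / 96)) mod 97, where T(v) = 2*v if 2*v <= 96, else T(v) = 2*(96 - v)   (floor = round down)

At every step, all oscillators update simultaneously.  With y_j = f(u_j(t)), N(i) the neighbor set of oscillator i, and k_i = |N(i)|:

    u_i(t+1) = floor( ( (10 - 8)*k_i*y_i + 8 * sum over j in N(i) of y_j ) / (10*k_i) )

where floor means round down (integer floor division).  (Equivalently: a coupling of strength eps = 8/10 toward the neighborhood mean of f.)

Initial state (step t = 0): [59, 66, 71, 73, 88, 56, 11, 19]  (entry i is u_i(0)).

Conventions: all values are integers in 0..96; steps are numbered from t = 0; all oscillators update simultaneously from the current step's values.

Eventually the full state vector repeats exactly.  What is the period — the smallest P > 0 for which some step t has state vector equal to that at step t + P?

Answer: 14
Key observation: The state at step 22, [47, 47, 47, 47, 47, 47, 47, 47], reappears at step 36 — and no state repeats earlier — so the cycle the system enters has period 14.

Derivation:
t=0: [59, 66, 71, 73, 88, 56, 11, 19]
t=1: [60, 44, 45, 46, 45, 55, 65, 62]
t=2: [41, 40, 38, 38, 41, 42, 44, 45]
t=3: [32, 27, 25, 26, 28, 32, 35, 34]
t=4: [10, 44, 20, 40, 6, 12, 15, 16]
t=5: [59, 69, 43, 64, 52, 69, 75, 73]
t=6: [45, 40, 42, 40, 44, 45, 45, 45]
t=7: [34, 33, 28, 32, 33, 37, 38, 38]
t=8: [19, 11, 12, 10, 17, 20, 23, 21]
t=9: [80, 76, 69, 74, 78, 87, 89, 89]
t=10: [46, 45, 45, 45, 46, 46, 47, 46]
t=11: [39, 38, 38, 38, 39, 40, 40, 40]
t=12: [26, 24, 24, 24, 26, 27, 28, 27]
t=13: [39, 57, 95, 57, 39, 3, 3, 3]
t=14: [44, 38, 44, 38, 44, 42, 54, 42]
t=15: [29, 33, 26, 33, 29, 38, 34, 38]
t=16: [17, 6, 12, 6, 17, 14, 22, 14]
t=17: [70, 73, 62, 73, 70, 83, 78, 83]
t=18: [45, 45, 45, 45, 45, 45, 46, 45]
t=19: [38, 38, 38, 38, 38, 38, 38, 38]
t=20: [24, 24, 24, 24, 24, 24, 24, 24]
t=21: [95, 95, 95, 95, 95, 95, 95, 95]
t=22: [47, 47, 47, 47, 47, 47, 47, 47]
t=23: [42, 42, 42, 42, 42, 42, 42, 42]
t=24: [32, 32, 32, 32, 32, 32, 32, 32]
t=25: [13, 13, 13, 13, 13, 13, 13, 13]
t=26: [73, 73, 73, 73, 73, 73, 73, 73]
t=27: [46, 46, 46, 46, 46, 46, 46, 46]
t=28: [40, 40, 40, 40, 40, 40, 40, 40]
t=29: [28, 28, 28, 28, 28, 28, 28, 28]
t=30: [5, 5, 5, 5, 5, 5, 5, 5]
t=31: [58, 58, 58, 58, 58, 58, 58, 58]
t=32: [44, 44, 44, 44, 44, 44, 44, 44]
t=33: [36, 36, 36, 36, 36, 36, 36, 36]
t=34: [21, 21, 21, 21, 21, 21, 21, 21]
t=35: [89, 89, 89, 89, 89, 89, 89, 89]
t=36: [47, 47, 47, 47, 47, 47, 47, 47]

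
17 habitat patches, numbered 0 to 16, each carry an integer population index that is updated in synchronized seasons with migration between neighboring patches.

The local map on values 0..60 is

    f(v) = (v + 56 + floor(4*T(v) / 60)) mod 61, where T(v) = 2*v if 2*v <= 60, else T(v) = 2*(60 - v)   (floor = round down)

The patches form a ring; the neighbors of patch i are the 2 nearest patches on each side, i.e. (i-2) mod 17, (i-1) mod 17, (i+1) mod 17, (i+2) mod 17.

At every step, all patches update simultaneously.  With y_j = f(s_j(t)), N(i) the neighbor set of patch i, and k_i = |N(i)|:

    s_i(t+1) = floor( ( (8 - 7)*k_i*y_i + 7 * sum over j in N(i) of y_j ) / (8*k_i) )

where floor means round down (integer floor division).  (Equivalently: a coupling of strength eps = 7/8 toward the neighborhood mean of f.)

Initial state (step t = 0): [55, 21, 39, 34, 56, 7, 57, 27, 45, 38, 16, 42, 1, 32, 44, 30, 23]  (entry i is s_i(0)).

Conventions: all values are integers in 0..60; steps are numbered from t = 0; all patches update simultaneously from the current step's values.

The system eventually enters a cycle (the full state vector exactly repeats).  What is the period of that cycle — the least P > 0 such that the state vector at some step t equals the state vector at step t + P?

Answer: 20
Key observation: The state at step 10, [8, 8, 8, 8, 8, 8, 8, 8, 8, 8, 8, 8, 8, 8, 8, 8, 8], reappears at step 30 — and no state repeats earlier — so the cycle the system enters has period 20.

Derivation:
t=0: [55, 21, 39, 34, 56, 7, 57, 27, 45, 38, 16, 42, 1, 32, 44, 30, 23]
t=1: [29, 32, 37, 27, 33, 35, 32, 31, 32, 30, 39, 34, 34, 40, 35, 34, 32]
t=2: [31, 29, 29, 31, 30, 29, 30, 30, 30, 31, 31, 33, 34, 32, 32, 31, 30]
t=3: [28, 28, 28, 27, 28, 28, 28, 28, 29, 29, 30, 30, 30, 30, 30, 29, 28]
t=4: [26, 25, 25, 25, 25, 25, 26, 26, 27, 27, 28, 28, 29, 28, 27, 27, 26]
t=5: [23, 23, 23, 23, 23, 23, 23, 24, 24, 25, 25, 26, 25, 25, 25, 24, 24]
t=6: [21, 21, 21, 21, 21, 21, 21, 21, 22, 22, 23, 23, 23, 23, 22, 22, 21]
t=7: [18, 18, 18, 18, 18, 18, 18, 18, 19, 19, 20, 20, 20, 20, 19, 19, 18]
t=8: [15, 15, 15, 15, 15, 15, 15, 15, 15, 16, 16, 16, 16, 16, 16, 15, 15]
t=9: [12, 12, 12, 12, 12, 12, 12, 12, 12, 12, 12, 13, 13, 12, 12, 12, 12]
t=10: [8, 8, 8, 8, 8, 8, 8, 8, 8, 8, 8, 8, 8, 8, 8, 8, 8]
t=11: [4, 4, 4, 4, 4, 4, 4, 4, 4, 4, 4, 4, 4, 4, 4, 4, 4]
t=12: [60, 60, 60, 60, 60, 60, 60, 60, 60, 60, 60, 60, 60, 60, 60, 60, 60]
t=13: [55, 55, 55, 55, 55, 55, 55, 55, 55, 55, 55, 55, 55, 55, 55, 55, 55]
t=14: [50, 50, 50, 50, 50, 50, 50, 50, 50, 50, 50, 50, 50, 50, 50, 50, 50]
t=15: [46, 46, 46, 46, 46, 46, 46, 46, 46, 46, 46, 46, 46, 46, 46, 46, 46]
t=16: [42, 42, 42, 42, 42, 42, 42, 42, 42, 42, 42, 42, 42, 42, 42, 42, 42]
t=17: [39, 39, 39, 39, 39, 39, 39, 39, 39, 39, 39, 39, 39, 39, 39, 39, 39]
t=18: [36, 36, 36, 36, 36, 36, 36, 36, 36, 36, 36, 36, 36, 36, 36, 36, 36]
t=19: [34, 34, 34, 34, 34, 34, 34, 34, 34, 34, 34, 34, 34, 34, 34, 34, 34]
t=20: [32, 32, 32, 32, 32, 32, 32, 32, 32, 32, 32, 32, 32, 32, 32, 32, 32]
t=21: [30, 30, 30, 30, 30, 30, 30, 30, 30, 30, 30, 30, 30, 30, 30, 30, 30]
t=22: [29, 29, 29, 29, 29, 29, 29, 29, 29, 29, 29, 29, 29, 29, 29, 29, 29]
t=23: [27, 27, 27, 27, 27, 27, 27, 27, 27, 27, 27, 27, 27, 27, 27, 27, 27]
t=24: [25, 25, 25, 25, 25, 25, 25, 25, 25, 25, 25, 25, 25, 25, 25, 25, 25]
t=25: [23, 23, 23, 23, 23, 23, 23, 23, 23, 23, 23, 23, 23, 23, 23, 23, 23]
t=26: [21, 21, 21, 21, 21, 21, 21, 21, 21, 21, 21, 21, 21, 21, 21, 21, 21]
t=27: [18, 18, 18, 18, 18, 18, 18, 18, 18, 18, 18, 18, 18, 18, 18, 18, 18]
t=28: [15, 15, 15, 15, 15, 15, 15, 15, 15, 15, 15, 15, 15, 15, 15, 15, 15]
t=29: [12, 12, 12, 12, 12, 12, 12, 12, 12, 12, 12, 12, 12, 12, 12, 12, 12]
t=30: [8, 8, 8, 8, 8, 8, 8, 8, 8, 8, 8, 8, 8, 8, 8, 8, 8]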